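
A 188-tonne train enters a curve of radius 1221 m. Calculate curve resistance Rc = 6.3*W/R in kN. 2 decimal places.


Rc = 6.3 * W / R
Rc = 6.3 * 188 / 1221
Rc = 1184.4 / 1221
Rc = 0.97 kN

0.97


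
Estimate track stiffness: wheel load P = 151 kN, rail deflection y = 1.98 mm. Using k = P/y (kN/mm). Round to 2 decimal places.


Track stiffness k = P / y
k = 151 / 1.98
k = 76.26 kN/mm

76.26


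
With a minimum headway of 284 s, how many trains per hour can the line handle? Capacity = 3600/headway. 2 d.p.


Capacity = 3600 / headway
Capacity = 3600 / 284
Capacity = 12.68 trains/hour

12.68


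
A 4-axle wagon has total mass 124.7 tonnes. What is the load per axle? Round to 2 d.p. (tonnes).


Load per axle = total weight / number of axles
Load = 124.7 / 4
Load = 31.18 tonnes

31.18


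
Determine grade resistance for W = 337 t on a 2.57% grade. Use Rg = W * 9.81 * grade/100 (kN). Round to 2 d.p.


Rg = W * 9.81 * grade / 100
Rg = 337 * 9.81 * 2.57 / 100
Rg = 3305.97 * 0.0257
Rg = 84.96 kN

84.96


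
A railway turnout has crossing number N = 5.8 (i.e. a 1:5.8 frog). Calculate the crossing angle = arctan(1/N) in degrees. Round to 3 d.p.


1/N = 1/5.8 = 0.172414
angle = arctan(0.172414) = 0.170735 rad
angle = 0.170735 * 180/pi = 9.782 degrees

9.782


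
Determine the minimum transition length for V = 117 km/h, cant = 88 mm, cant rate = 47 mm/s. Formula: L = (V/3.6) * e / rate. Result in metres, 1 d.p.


Convert speed: V = 117 / 3.6 = 32.5 m/s
L = 32.5 * 88 / 47
L = 2860.0 / 47
L = 60.9 m

60.9


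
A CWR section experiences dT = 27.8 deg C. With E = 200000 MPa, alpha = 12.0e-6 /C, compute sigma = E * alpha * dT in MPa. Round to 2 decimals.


sigma = E * alpha * dT
sigma = 200000 * 12.0e-6 * 27.8
sigma = 2.4 * 27.8
sigma = 66.72 MPa

66.72


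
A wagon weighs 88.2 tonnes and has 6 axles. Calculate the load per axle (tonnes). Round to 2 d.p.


Load per axle = total weight / number of axles
Load = 88.2 / 6
Load = 14.70 tonnes

14.70


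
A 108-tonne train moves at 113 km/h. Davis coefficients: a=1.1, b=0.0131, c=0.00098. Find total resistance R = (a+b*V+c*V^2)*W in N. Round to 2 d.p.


b*V = 0.0131 * 113 = 1.4803
c*V^2 = 0.00098 * 12769 = 12.51362
R_per_t = 1.1 + 1.4803 + 12.51362 = 15.09392 N/t
R_total = 15.09392 * 108 = 1630.14 N

1630.14


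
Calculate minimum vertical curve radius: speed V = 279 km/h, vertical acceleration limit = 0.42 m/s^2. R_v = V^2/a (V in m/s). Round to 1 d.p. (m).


Convert speed: V = 279 / 3.6 = 77.5 m/s
V^2 = 6006.25 m^2/s^2
R_v = 6006.25 / 0.42
R_v = 14300.6 m

14300.6


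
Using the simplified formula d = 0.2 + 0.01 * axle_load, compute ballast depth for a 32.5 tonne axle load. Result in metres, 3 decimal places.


d = 0.2 + 0.01 * 32.5
d = 0.2 + 0.325
d = 0.525 m

0.525


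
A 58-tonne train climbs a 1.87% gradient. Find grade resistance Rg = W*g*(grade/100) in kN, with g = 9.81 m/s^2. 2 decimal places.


Rg = W * 9.81 * grade / 100
Rg = 58 * 9.81 * 1.87 / 100
Rg = 568.98 * 0.0187
Rg = 10.64 kN

10.64


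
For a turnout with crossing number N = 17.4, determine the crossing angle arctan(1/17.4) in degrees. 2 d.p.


1/N = 1/17.4 = 0.057471
angle = arctan(0.057471) = 0.057408 rad
angle = 0.057408 * 180/pi = 3.29 degrees

3.29


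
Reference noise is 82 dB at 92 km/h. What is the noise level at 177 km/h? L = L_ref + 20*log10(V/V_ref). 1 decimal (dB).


V/V_ref = 177 / 92 = 1.923913
log10(1.923913) = 0.284185
20 * 0.284185 = 5.6837
L = 82 + 5.6837 = 87.7 dB

87.7


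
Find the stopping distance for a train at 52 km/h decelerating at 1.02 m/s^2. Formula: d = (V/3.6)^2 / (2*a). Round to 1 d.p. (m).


Convert speed: V = 52 / 3.6 = 14.4444 m/s
V^2 = 208.642
d = 208.642 / (2 * 1.02)
d = 208.642 / 2.04
d = 102.3 m

102.3


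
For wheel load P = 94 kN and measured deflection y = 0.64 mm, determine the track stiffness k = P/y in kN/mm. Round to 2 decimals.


Track stiffness k = P / y
k = 94 / 0.64
k = 146.88 kN/mm

146.88


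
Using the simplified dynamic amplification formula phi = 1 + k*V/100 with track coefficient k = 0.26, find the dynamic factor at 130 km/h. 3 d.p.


phi = 1 + k * V / 100
phi = 1 + 0.26 * 130 / 100
phi = 1 + 0.338
phi = 1.338

1.338


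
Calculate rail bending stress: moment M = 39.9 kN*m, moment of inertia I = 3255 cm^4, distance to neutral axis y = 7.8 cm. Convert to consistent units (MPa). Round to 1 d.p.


Convert units:
M = 39.9 kN*m = 39900000 N*mm
y = 7.8 cm = 78 mm
I = 3255 cm^4 = 32550000 mm^4
sigma = 39900000 * 78 / 32550000
sigma = 95.6 MPa

95.6


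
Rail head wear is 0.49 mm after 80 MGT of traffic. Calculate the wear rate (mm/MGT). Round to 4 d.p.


Wear rate = total wear / cumulative tonnage
Rate = 0.49 / 80
Rate = 0.0061 mm/MGT

0.0061


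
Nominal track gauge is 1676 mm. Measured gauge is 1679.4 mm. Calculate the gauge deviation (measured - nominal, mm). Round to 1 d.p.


Deviation = measured - nominal
Deviation = 1679.4 - 1676
Deviation = 3.4 mm

3.4


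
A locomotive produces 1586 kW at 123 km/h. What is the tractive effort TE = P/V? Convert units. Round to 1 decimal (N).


Convert: P = 1586 kW = 1586000 W
V = 123 / 3.6 = 34.1667 m/s
TE = 1586000 / 34.1667
TE = 46419.5 N

46419.5


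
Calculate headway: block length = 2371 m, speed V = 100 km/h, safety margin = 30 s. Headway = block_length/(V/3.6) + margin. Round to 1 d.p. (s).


V = 100 / 3.6 = 27.7778 m/s
Block traversal time = 2371 / 27.7778 = 85.356 s
Headway = 85.356 + 30
Headway = 115.4 s

115.4


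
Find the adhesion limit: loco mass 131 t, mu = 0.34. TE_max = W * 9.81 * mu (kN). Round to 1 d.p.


TE_max = W * g * mu
TE_max = 131 * 9.81 * 0.34
TE_max = 1285.11 * 0.34
TE_max = 436.9 kN

436.9


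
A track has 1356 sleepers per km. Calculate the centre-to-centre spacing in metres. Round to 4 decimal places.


Spacing = 1000 m / number of sleepers
Spacing = 1000 / 1356
Spacing = 0.7375 m

0.7375


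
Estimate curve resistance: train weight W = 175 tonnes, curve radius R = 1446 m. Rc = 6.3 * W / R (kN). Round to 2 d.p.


Rc = 6.3 * W / R
Rc = 6.3 * 175 / 1446
Rc = 1102.5 / 1446
Rc = 0.76 kN

0.76


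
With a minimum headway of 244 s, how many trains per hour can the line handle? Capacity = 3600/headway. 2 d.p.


Capacity = 3600 / headway
Capacity = 3600 / 244
Capacity = 14.75 trains/hour

14.75


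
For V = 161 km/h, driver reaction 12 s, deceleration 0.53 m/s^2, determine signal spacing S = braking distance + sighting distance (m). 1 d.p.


V = 161 / 3.6 = 44.7222 m/s
Braking distance = 44.7222^2 / (2*0.53) = 1886.8652 m
Sighting distance = 44.7222 * 12 = 536.6667 m
S = 1886.8652 + 536.6667 = 2423.5 m

2423.5


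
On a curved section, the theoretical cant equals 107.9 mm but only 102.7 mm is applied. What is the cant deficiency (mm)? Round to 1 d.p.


Cant deficiency = equilibrium cant - actual cant
CD = 107.9 - 102.7
CD = 5.2 mm

5.2


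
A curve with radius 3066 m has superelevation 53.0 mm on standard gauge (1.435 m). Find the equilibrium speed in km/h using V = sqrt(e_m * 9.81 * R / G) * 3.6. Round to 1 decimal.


Convert cant: e = 53.0 mm = 0.0530 m
V_ms = sqrt(0.0530 * 9.81 * 3066 / 1.435)
V_ms = sqrt(1110.874829) = 33.3298 m/s
V = 33.3298 * 3.6 = 120.0 km/h

120.0


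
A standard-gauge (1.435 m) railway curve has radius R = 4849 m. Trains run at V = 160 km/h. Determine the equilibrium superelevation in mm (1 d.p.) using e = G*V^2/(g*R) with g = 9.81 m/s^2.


Convert speed: V = 160 / 3.6 = 44.4444 m/s
Apply formula: e = 1.435 * 44.4444^2 / (9.81 * 4849)
e = 1.435 * 1975.3086 / 47568.69
e = 0.059589 m = 59.6 mm

59.6


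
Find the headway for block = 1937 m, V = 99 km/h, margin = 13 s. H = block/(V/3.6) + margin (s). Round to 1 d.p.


V = 99 / 3.6 = 27.5 m/s
Block traversal time = 1937 / 27.5 = 70.4364 s
Headway = 70.4364 + 13
Headway = 83.4 s

83.4


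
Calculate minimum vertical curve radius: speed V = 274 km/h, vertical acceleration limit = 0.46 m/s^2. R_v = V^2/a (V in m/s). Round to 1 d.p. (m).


Convert speed: V = 274 / 3.6 = 76.1111 m/s
V^2 = 5792.9012 m^2/s^2
R_v = 5792.9012 / 0.46
R_v = 12593.3 m

12593.3


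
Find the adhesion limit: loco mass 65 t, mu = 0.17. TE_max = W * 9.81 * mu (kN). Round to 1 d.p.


TE_max = W * g * mu
TE_max = 65 * 9.81 * 0.17
TE_max = 637.65 * 0.17
TE_max = 108.4 kN

108.4


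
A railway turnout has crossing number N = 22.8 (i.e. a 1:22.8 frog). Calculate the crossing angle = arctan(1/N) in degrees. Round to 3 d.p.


1/N = 1/22.8 = 0.04386
angle = arctan(0.04386) = 0.043832 rad
angle = 0.043832 * 180/pi = 2.511 degrees

2.511


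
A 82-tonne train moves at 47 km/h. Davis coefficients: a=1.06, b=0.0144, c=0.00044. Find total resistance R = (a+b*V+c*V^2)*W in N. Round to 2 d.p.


b*V = 0.0144 * 47 = 0.6768
c*V^2 = 0.00044 * 2209 = 0.97196
R_per_t = 1.06 + 0.6768 + 0.97196 = 2.70876 N/t
R_total = 2.70876 * 82 = 222.12 N

222.12


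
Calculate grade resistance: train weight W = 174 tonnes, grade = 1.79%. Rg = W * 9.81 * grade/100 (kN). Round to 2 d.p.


Rg = W * 9.81 * grade / 100
Rg = 174 * 9.81 * 1.79 / 100
Rg = 1706.94 * 0.0179
Rg = 30.55 kN

30.55


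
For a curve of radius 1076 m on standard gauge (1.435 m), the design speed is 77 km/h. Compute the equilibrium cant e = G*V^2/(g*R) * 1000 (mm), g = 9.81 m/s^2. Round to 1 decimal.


Convert speed: V = 77 / 3.6 = 21.3889 m/s
Apply formula: e = 1.435 * 21.3889^2 / (9.81 * 1076)
e = 1.435 * 457.4846 / 10555.56
e = 0.062194 m = 62.2 mm

62.2


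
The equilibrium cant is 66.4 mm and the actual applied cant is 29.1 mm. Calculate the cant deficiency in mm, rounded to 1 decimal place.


Cant deficiency = equilibrium cant - actual cant
CD = 66.4 - 29.1
CD = 37.3 mm

37.3


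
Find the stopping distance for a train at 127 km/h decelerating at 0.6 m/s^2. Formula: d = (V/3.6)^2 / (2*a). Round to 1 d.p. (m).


Convert speed: V = 127 / 3.6 = 35.2778 m/s
V^2 = 1244.5216
d = 1244.5216 / (2 * 0.6)
d = 1244.5216 / 1.2
d = 1037.1 m

1037.1


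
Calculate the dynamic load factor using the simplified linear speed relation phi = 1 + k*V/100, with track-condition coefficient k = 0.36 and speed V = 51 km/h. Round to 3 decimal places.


phi = 1 + k * V / 100
phi = 1 + 0.36 * 51 / 100
phi = 1 + 0.1836
phi = 1.184

1.184


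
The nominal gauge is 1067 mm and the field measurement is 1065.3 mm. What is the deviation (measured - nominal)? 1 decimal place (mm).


Deviation = measured - nominal
Deviation = 1065.3 - 1067
Deviation = -1.7 mm

-1.7


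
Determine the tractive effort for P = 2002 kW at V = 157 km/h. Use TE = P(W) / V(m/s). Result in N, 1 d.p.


Convert: P = 2002 kW = 2002000 W
V = 157 / 3.6 = 43.6111 m/s
TE = 2002000 / 43.6111
TE = 45905.7 N

45905.7


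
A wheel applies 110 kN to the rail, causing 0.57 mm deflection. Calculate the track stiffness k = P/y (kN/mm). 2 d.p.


Track stiffness k = P / y
k = 110 / 0.57
k = 192.98 kN/mm

192.98


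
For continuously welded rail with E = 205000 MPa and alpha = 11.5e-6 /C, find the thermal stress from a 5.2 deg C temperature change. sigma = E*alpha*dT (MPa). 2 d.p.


sigma = E * alpha * dT
sigma = 205000 * 11.5e-6 * 5.2
sigma = 2.3575 * 5.2
sigma = 12.26 MPa

12.26


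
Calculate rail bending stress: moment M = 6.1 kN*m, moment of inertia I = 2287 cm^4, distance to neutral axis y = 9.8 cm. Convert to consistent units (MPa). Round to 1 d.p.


Convert units:
M = 6.1 kN*m = 6100000 N*mm
y = 9.8 cm = 98 mm
I = 2287 cm^4 = 22870000 mm^4
sigma = 6100000 * 98 / 22870000
sigma = 26.1 MPa

26.1


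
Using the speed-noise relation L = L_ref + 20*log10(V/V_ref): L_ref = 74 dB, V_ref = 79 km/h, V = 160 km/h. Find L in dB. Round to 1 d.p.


V/V_ref = 160 / 79 = 2.025316
log10(2.025316) = 0.306493
20 * 0.306493 = 6.1299
L = 74 + 6.1299 = 80.1 dB

80.1


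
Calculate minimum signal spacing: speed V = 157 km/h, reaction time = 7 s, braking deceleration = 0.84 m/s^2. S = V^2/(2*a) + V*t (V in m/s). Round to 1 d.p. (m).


V = 157 / 3.6 = 43.6111 m/s
Braking distance = 43.6111^2 / (2*0.84) = 1132.1006 m
Sighting distance = 43.6111 * 7 = 305.2778 m
S = 1132.1006 + 305.2778 = 1437.4 m

1437.4


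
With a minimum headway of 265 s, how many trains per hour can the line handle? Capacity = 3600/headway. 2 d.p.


Capacity = 3600 / headway
Capacity = 3600 / 265
Capacity = 13.58 trains/hour

13.58


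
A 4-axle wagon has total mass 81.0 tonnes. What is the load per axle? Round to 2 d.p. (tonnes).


Load per axle = total weight / number of axles
Load = 81.0 / 4
Load = 20.25 tonnes

20.25


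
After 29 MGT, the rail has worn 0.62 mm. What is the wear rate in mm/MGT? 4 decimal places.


Wear rate = total wear / cumulative tonnage
Rate = 0.62 / 29
Rate = 0.0214 mm/MGT

0.0214


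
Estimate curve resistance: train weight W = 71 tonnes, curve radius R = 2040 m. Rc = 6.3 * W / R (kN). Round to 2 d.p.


Rc = 6.3 * W / R
Rc = 6.3 * 71 / 2040
Rc = 447.3 / 2040
Rc = 0.22 kN

0.22


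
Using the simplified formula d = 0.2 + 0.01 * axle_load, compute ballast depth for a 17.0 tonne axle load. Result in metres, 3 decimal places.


d = 0.2 + 0.01 * 17.0
d = 0.2 + 0.17
d = 0.370 m

0.370


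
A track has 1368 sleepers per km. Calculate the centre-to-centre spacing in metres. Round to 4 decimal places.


Spacing = 1000 m / number of sleepers
Spacing = 1000 / 1368
Spacing = 0.7310 m

0.7310


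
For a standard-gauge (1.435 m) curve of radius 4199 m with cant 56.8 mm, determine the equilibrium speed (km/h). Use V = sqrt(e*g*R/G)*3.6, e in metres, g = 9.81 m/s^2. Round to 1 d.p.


Convert cant: e = 56.8 mm = 0.0568 m
V_ms = sqrt(0.0568 * 9.81 * 4199 / 1.435)
V_ms = sqrt(1630.464385) = 40.379 m/s
V = 40.379 * 3.6 = 145.4 km/h

145.4


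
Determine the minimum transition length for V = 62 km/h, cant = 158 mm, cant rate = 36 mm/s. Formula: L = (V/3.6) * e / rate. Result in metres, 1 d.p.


Convert speed: V = 62 / 3.6 = 17.2222 m/s
L = 17.2222 * 158 / 36
L = 2721.1111 / 36
L = 75.6 m

75.6


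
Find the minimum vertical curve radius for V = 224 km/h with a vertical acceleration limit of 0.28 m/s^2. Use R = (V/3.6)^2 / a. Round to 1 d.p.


Convert speed: V = 224 / 3.6 = 62.2222 m/s
V^2 = 3871.6049 m^2/s^2
R_v = 3871.6049 / 0.28
R_v = 13827.2 m

13827.2


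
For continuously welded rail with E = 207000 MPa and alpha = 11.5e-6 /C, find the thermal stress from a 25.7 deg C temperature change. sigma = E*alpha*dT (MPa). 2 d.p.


sigma = E * alpha * dT
sigma = 207000 * 11.5e-6 * 25.7
sigma = 2.3805 * 25.7
sigma = 61.18 MPa

61.18


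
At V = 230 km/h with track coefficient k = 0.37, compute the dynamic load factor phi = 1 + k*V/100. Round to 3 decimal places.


phi = 1 + k * V / 100
phi = 1 + 0.37 * 230 / 100
phi = 1 + 0.851
phi = 1.851

1.851


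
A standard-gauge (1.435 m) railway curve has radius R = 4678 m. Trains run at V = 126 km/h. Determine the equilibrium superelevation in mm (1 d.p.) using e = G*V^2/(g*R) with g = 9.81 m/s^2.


Convert speed: V = 126 / 3.6 = 35.0 m/s
Apply formula: e = 1.435 * 35.0^2 / (9.81 * 4678)
e = 1.435 * 1225.0 / 45891.18
e = 0.038305 m = 38.3 mm

38.3


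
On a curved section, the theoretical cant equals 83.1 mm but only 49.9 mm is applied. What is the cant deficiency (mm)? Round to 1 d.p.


Cant deficiency = equilibrium cant - actual cant
CD = 83.1 - 49.9
CD = 33.2 mm

33.2


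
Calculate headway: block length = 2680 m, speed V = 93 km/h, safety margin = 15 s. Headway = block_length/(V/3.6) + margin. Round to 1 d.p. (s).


V = 93 / 3.6 = 25.8333 m/s
Block traversal time = 2680 / 25.8333 = 103.7419 s
Headway = 103.7419 + 15
Headway = 118.7 s

118.7


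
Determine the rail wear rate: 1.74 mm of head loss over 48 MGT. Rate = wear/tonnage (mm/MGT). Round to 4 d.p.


Wear rate = total wear / cumulative tonnage
Rate = 1.74 / 48
Rate = 0.0363 mm/MGT

0.0363


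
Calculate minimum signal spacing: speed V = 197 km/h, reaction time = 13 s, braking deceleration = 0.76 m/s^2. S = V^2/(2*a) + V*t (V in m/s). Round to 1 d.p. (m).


V = 197 / 3.6 = 54.7222 m/s
Braking distance = 54.7222^2 / (2*0.76) = 1970.08 m
Sighting distance = 54.7222 * 13 = 711.3889 m
S = 1970.08 + 711.3889 = 2681.5 m

2681.5


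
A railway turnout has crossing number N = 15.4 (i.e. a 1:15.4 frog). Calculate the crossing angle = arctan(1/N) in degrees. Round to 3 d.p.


1/N = 1/15.4 = 0.064935
angle = arctan(0.064935) = 0.064844 rad
angle = 0.064844 * 180/pi = 3.715 degrees

3.715


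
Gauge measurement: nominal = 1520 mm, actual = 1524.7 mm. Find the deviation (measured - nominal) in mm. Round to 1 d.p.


Deviation = measured - nominal
Deviation = 1524.7 - 1520
Deviation = 4.7 mm

4.7


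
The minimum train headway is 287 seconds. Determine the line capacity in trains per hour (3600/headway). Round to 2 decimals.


Capacity = 3600 / headway
Capacity = 3600 / 287
Capacity = 12.54 trains/hour

12.54


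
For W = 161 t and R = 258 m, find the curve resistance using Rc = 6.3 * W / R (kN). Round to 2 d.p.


Rc = 6.3 * W / R
Rc = 6.3 * 161 / 258
Rc = 1014.3 / 258
Rc = 3.93 kN

3.93


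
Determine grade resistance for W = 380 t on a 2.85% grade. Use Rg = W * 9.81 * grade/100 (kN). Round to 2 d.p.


Rg = W * 9.81 * grade / 100
Rg = 380 * 9.81 * 2.85 / 100
Rg = 3727.8 * 0.0285
Rg = 106.24 kN

106.24


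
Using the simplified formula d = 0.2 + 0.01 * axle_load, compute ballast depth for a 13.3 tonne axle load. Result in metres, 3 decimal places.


d = 0.2 + 0.01 * 13.3
d = 0.2 + 0.133
d = 0.333 m

0.333


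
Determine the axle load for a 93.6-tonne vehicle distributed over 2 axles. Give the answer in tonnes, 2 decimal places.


Load per axle = total weight / number of axles
Load = 93.6 / 2
Load = 46.80 tonnes

46.80


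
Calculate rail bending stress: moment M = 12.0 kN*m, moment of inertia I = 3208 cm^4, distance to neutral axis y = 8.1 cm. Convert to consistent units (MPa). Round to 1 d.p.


Convert units:
M = 12.0 kN*m = 12000000 N*mm
y = 8.1 cm = 81 mm
I = 3208 cm^4 = 32080000 mm^4
sigma = 12000000 * 81 / 32080000
sigma = 30.3 MPa

30.3


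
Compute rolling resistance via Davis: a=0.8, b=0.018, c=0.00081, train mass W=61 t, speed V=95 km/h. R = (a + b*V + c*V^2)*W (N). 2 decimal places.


b*V = 0.018 * 95 = 1.71
c*V^2 = 0.00081 * 9025 = 7.31025
R_per_t = 0.8 + 1.71 + 7.31025 = 9.82025 N/t
R_total = 9.82025 * 61 = 599.04 N

599.04


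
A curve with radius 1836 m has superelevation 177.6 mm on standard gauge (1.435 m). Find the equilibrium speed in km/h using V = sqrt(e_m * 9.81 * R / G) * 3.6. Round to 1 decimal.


Convert cant: e = 177.6 mm = 0.1776 m
V_ms = sqrt(0.1776 * 9.81 * 1836 / 1.435)
V_ms = sqrt(2229.116387) = 47.2135 m/s
V = 47.2135 * 3.6 = 170.0 km/h

170.0


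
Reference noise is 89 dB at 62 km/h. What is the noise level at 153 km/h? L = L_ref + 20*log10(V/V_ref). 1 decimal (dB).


V/V_ref = 153 / 62 = 2.467742
log10(2.467742) = 0.3923
20 * 0.3923 = 7.846
L = 89 + 7.846 = 96.8 dB

96.8


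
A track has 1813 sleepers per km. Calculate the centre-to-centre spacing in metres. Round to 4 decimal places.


Spacing = 1000 m / number of sleepers
Spacing = 1000 / 1813
Spacing = 0.5516 m

0.5516


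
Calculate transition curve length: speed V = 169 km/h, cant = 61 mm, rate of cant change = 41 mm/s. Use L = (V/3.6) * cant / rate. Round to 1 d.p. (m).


Convert speed: V = 169 / 3.6 = 46.9444 m/s
L = 46.9444 * 61 / 41
L = 2863.6111 / 41
L = 69.8 m

69.8


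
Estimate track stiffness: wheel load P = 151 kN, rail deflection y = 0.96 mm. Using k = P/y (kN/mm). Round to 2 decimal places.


Track stiffness k = P / y
k = 151 / 0.96
k = 157.29 kN/mm

157.29


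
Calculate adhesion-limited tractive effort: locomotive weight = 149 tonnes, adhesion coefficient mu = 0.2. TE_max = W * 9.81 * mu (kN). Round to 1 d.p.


TE_max = W * g * mu
TE_max = 149 * 9.81 * 0.2
TE_max = 1461.69 * 0.2
TE_max = 292.3 kN

292.3


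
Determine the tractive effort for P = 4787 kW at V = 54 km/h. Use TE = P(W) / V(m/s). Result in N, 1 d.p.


Convert: P = 4787 kW = 4787000 W
V = 54 / 3.6 = 15.0 m/s
TE = 4787000 / 15.0
TE = 319133.3 N

319133.3


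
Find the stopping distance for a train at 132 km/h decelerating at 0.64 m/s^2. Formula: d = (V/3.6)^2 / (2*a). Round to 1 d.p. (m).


Convert speed: V = 132 / 3.6 = 36.6667 m/s
V^2 = 1344.4444
d = 1344.4444 / (2 * 0.64)
d = 1344.4444 / 1.28
d = 1050.3 m

1050.3


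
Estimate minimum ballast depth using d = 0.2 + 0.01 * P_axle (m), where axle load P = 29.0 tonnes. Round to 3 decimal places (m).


d = 0.2 + 0.01 * 29.0
d = 0.2 + 0.29
d = 0.490 m

0.490


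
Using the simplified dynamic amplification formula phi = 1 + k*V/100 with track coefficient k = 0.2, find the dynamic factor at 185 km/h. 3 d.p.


phi = 1 + k * V / 100
phi = 1 + 0.2 * 185 / 100
phi = 1 + 0.37
phi = 1.370

1.370


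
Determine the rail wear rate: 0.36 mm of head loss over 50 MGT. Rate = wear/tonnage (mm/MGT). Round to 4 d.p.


Wear rate = total wear / cumulative tonnage
Rate = 0.36 / 50
Rate = 0.0072 mm/MGT

0.0072


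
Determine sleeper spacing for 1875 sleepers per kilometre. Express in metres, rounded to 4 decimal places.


Spacing = 1000 m / number of sleepers
Spacing = 1000 / 1875
Spacing = 0.5333 m

0.5333


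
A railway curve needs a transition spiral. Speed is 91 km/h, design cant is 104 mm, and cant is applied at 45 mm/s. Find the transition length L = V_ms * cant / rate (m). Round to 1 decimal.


Convert speed: V = 91 / 3.6 = 25.2778 m/s
L = 25.2778 * 104 / 45
L = 2628.8889 / 45
L = 58.4 m

58.4


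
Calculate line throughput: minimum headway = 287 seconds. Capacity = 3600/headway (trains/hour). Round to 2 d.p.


Capacity = 3600 / headway
Capacity = 3600 / 287
Capacity = 12.54 trains/hour

12.54


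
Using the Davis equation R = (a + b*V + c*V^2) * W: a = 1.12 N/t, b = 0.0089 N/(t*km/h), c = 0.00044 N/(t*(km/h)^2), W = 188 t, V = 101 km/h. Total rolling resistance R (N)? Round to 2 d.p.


b*V = 0.0089 * 101 = 0.8989
c*V^2 = 0.00044 * 10201 = 4.48844
R_per_t = 1.12 + 0.8989 + 4.48844 = 6.50734 N/t
R_total = 6.50734 * 188 = 1223.38 N

1223.38


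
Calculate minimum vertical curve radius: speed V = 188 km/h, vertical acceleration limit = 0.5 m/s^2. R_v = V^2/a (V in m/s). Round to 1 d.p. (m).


Convert speed: V = 188 / 3.6 = 52.2222 m/s
V^2 = 2727.1605 m^2/s^2
R_v = 2727.1605 / 0.5
R_v = 5454.3 m

5454.3


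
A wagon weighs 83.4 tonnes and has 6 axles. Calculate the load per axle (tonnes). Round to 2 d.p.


Load per axle = total weight / number of axles
Load = 83.4 / 6
Load = 13.90 tonnes

13.90


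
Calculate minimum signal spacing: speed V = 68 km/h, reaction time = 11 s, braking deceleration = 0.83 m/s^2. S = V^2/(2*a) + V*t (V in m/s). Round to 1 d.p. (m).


V = 68 / 3.6 = 18.8889 m/s
Braking distance = 18.8889^2 / (2*0.83) = 214.9338 m
Sighting distance = 18.8889 * 11 = 207.7778 m
S = 214.9338 + 207.7778 = 422.7 m

422.7


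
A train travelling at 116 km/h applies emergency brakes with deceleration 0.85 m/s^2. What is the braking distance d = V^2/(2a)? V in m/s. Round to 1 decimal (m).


Convert speed: V = 116 / 3.6 = 32.2222 m/s
V^2 = 1038.2716
d = 1038.2716 / (2 * 0.85)
d = 1038.2716 / 1.7
d = 610.7 m

610.7


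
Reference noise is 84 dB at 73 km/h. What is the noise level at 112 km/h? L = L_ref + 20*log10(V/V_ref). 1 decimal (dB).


V/V_ref = 112 / 73 = 1.534247
log10(1.534247) = 0.185895
20 * 0.185895 = 3.7179
L = 84 + 3.7179 = 87.7 dB

87.7


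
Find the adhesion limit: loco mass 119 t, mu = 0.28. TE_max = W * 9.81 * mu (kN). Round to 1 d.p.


TE_max = W * g * mu
TE_max = 119 * 9.81 * 0.28
TE_max = 1167.39 * 0.28
TE_max = 326.9 kN

326.9


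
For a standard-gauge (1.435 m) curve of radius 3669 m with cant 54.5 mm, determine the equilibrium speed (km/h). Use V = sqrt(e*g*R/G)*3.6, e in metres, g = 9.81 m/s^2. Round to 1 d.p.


Convert cant: e = 54.5 mm = 0.0545 m
V_ms = sqrt(0.0545 * 9.81 * 3669 / 1.435)
V_ms = sqrt(1366.977355) = 36.9727 m/s
V = 36.9727 * 3.6 = 133.1 km/h

133.1


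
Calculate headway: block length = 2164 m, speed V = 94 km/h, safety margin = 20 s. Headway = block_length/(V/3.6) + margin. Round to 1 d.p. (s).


V = 94 / 3.6 = 26.1111 m/s
Block traversal time = 2164 / 26.1111 = 82.8766 s
Headway = 82.8766 + 20
Headway = 102.9 s

102.9


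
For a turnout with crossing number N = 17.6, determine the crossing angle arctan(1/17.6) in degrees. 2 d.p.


1/N = 1/17.6 = 0.056818
angle = arctan(0.056818) = 0.056757 rad
angle = 0.056757 * 180/pi = 3.25 degrees

3.25


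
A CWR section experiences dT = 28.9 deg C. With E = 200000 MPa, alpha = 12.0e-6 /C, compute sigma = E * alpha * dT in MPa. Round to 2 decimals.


sigma = E * alpha * dT
sigma = 200000 * 12.0e-6 * 28.9
sigma = 2.4 * 28.9
sigma = 69.36 MPa

69.36


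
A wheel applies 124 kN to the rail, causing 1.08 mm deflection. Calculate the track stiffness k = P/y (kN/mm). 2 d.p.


Track stiffness k = P / y
k = 124 / 1.08
k = 114.81 kN/mm

114.81


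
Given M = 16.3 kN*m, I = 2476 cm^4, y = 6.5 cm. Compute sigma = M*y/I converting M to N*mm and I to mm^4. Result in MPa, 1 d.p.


Convert units:
M = 16.3 kN*m = 16300000 N*mm
y = 6.5 cm = 65 mm
I = 2476 cm^4 = 24760000 mm^4
sigma = 16300000 * 65 / 24760000
sigma = 42.8 MPa

42.8


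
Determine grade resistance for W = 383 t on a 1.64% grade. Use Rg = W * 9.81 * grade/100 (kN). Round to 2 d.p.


Rg = W * 9.81 * grade / 100
Rg = 383 * 9.81 * 1.64 / 100
Rg = 3757.23 * 0.0164
Rg = 61.62 kN

61.62


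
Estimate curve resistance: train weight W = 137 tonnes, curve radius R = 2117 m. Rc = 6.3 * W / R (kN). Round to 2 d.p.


Rc = 6.3 * W / R
Rc = 6.3 * 137 / 2117
Rc = 863.1 / 2117
Rc = 0.41 kN

0.41


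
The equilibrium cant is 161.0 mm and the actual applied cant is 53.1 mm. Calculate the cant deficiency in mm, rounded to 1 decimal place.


Cant deficiency = equilibrium cant - actual cant
CD = 161.0 - 53.1
CD = 107.9 mm

107.9


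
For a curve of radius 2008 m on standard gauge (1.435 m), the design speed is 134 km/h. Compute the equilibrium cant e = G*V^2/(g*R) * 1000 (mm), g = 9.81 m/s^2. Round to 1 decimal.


Convert speed: V = 134 / 3.6 = 37.2222 m/s
Apply formula: e = 1.435 * 37.2222^2 / (9.81 * 2008)
e = 1.435 * 1385.4938 / 19698.48
e = 0.100931 m = 100.9 mm

100.9


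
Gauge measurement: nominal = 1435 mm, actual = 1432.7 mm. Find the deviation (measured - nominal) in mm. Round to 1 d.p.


Deviation = measured - nominal
Deviation = 1432.7 - 1435
Deviation = -2.3 mm

-2.3


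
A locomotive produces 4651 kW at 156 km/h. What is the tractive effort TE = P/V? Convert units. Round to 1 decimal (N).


Convert: P = 4651 kW = 4651000 W
V = 156 / 3.6 = 43.3333 m/s
TE = 4651000 / 43.3333
TE = 107330.8 N

107330.8


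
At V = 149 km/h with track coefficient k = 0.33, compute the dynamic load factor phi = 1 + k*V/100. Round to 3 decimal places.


phi = 1 + k * V / 100
phi = 1 + 0.33 * 149 / 100
phi = 1 + 0.4917
phi = 1.492

1.492


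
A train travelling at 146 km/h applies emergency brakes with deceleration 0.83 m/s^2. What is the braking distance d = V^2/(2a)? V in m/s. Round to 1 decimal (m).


Convert speed: V = 146 / 3.6 = 40.5556 m/s
V^2 = 1644.7531
d = 1644.7531 / (2 * 0.83)
d = 1644.7531 / 1.66
d = 990.8 m

990.8


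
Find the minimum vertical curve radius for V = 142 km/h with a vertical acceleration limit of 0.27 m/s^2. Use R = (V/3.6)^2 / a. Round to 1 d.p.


Convert speed: V = 142 / 3.6 = 39.4444 m/s
V^2 = 1555.8642 m^2/s^2
R_v = 1555.8642 / 0.27
R_v = 5762.5 m

5762.5


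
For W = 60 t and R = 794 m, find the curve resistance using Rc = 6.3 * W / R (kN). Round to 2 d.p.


Rc = 6.3 * W / R
Rc = 6.3 * 60 / 794
Rc = 378.0 / 794
Rc = 0.48 kN

0.48


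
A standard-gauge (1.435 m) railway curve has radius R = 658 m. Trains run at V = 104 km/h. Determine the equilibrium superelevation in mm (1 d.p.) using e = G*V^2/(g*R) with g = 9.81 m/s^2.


Convert speed: V = 104 / 3.6 = 28.8889 m/s
Apply formula: e = 1.435 * 28.8889^2 / (9.81 * 658)
e = 1.435 * 834.5679 / 6454.98
e = 0.185532 m = 185.5 mm

185.5


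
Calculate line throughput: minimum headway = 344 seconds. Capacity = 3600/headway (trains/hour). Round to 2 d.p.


Capacity = 3600 / headway
Capacity = 3600 / 344
Capacity = 10.47 trains/hour

10.47


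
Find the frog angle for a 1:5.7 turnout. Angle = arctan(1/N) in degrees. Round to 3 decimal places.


1/N = 1/5.7 = 0.175439
angle = arctan(0.175439) = 0.173671 rad
angle = 0.173671 * 180/pi = 9.951 degrees

9.951


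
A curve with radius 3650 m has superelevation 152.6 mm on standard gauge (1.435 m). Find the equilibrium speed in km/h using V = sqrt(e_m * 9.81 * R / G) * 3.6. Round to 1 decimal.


Convert cant: e = 152.6 mm = 0.1526 m
V_ms = sqrt(0.1526 * 9.81 * 3650 / 1.435)
V_ms = sqrt(3807.71561) = 61.7067 m/s
V = 61.7067 * 3.6 = 222.1 km/h

222.1


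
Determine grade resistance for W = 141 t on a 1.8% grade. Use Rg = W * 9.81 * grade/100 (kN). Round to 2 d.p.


Rg = W * 9.81 * grade / 100
Rg = 141 * 9.81 * 1.8 / 100
Rg = 1383.21 * 0.018
Rg = 24.90 kN

24.90


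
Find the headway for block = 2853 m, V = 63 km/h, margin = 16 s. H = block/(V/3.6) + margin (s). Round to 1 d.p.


V = 63 / 3.6 = 17.5 m/s
Block traversal time = 2853 / 17.5 = 163.0286 s
Headway = 163.0286 + 16
Headway = 179.0 s

179.0


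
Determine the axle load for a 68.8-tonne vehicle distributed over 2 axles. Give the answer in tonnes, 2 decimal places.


Load per axle = total weight / number of axles
Load = 68.8 / 2
Load = 34.40 tonnes

34.40


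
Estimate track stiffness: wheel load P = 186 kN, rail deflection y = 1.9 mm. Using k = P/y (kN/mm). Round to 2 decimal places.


Track stiffness k = P / y
k = 186 / 1.9
k = 97.89 kN/mm

97.89


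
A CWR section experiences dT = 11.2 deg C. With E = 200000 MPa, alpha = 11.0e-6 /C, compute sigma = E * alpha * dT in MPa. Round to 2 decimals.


sigma = E * alpha * dT
sigma = 200000 * 11.0e-6 * 11.2
sigma = 2.2 * 11.2
sigma = 24.64 MPa

24.64


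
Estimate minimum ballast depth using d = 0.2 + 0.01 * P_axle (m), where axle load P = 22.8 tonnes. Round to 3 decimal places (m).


d = 0.2 + 0.01 * 22.8
d = 0.2 + 0.228
d = 0.428 m

0.428


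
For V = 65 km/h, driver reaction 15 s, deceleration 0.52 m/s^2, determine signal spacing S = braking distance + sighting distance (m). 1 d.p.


V = 65 / 3.6 = 18.0556 m/s
Braking distance = 18.0556^2 / (2*0.52) = 313.4645 m
Sighting distance = 18.0556 * 15 = 270.8333 m
S = 313.4645 + 270.8333 = 584.3 m

584.3


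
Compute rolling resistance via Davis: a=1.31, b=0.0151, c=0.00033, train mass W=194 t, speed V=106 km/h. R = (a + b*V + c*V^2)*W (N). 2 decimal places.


b*V = 0.0151 * 106 = 1.6006
c*V^2 = 0.00033 * 11236 = 3.70788
R_per_t = 1.31 + 1.6006 + 3.70788 = 6.61848 N/t
R_total = 6.61848 * 194 = 1283.99 N

1283.99


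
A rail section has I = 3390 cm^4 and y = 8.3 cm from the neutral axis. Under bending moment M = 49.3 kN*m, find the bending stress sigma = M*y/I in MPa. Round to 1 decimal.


Convert units:
M = 49.3 kN*m = 49300000 N*mm
y = 8.3 cm = 83 mm
I = 3390 cm^4 = 33900000 mm^4
sigma = 49300000 * 83 / 33900000
sigma = 120.7 MPa

120.7


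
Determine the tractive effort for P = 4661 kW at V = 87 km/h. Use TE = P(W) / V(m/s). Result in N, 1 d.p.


Convert: P = 4661 kW = 4661000 W
V = 87 / 3.6 = 24.1667 m/s
TE = 4661000 / 24.1667
TE = 192869.0 N

192869.0


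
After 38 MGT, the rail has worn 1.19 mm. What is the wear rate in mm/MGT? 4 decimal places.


Wear rate = total wear / cumulative tonnage
Rate = 1.19 / 38
Rate = 0.0313 mm/MGT

0.0313


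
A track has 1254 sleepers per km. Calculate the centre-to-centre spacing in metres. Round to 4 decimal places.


Spacing = 1000 m / number of sleepers
Spacing = 1000 / 1254
Spacing = 0.7974 m

0.7974


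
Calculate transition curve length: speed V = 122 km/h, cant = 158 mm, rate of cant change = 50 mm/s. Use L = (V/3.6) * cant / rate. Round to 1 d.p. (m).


Convert speed: V = 122 / 3.6 = 33.8889 m/s
L = 33.8889 * 158 / 50
L = 5354.4444 / 50
L = 107.1 m

107.1


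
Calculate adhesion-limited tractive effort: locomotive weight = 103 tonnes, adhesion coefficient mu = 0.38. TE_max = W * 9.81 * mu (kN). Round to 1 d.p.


TE_max = W * g * mu
TE_max = 103 * 9.81 * 0.38
TE_max = 1010.43 * 0.38
TE_max = 384.0 kN

384.0


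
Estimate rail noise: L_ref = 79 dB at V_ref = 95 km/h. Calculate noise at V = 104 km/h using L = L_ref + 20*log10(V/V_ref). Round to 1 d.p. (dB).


V/V_ref = 104 / 95 = 1.094737
log10(1.094737) = 0.03931
20 * 0.03931 = 0.7862
L = 79 + 0.7862 = 79.8 dB

79.8


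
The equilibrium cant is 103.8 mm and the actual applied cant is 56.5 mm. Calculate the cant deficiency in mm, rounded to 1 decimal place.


Cant deficiency = equilibrium cant - actual cant
CD = 103.8 - 56.5
CD = 47.3 mm

47.3


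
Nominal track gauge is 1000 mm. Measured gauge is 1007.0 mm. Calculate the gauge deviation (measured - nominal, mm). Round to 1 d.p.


Deviation = measured - nominal
Deviation = 1007.0 - 1000
Deviation = 7.0 mm

7.0


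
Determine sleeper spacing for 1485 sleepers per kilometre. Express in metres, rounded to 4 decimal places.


Spacing = 1000 m / number of sleepers
Spacing = 1000 / 1485
Spacing = 0.6734 m

0.6734


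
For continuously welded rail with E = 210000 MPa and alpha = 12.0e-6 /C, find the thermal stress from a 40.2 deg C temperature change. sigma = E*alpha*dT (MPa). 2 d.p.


sigma = E * alpha * dT
sigma = 210000 * 12.0e-6 * 40.2
sigma = 2.52 * 40.2
sigma = 101.30 MPa

101.30


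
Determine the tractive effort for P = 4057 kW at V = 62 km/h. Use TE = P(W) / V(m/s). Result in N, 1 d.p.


Convert: P = 4057 kW = 4057000 W
V = 62 / 3.6 = 17.2222 m/s
TE = 4057000 / 17.2222
TE = 235567.7 N

235567.7


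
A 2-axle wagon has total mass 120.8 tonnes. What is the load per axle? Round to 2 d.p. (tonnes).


Load per axle = total weight / number of axles
Load = 120.8 / 2
Load = 60.40 tonnes

60.40


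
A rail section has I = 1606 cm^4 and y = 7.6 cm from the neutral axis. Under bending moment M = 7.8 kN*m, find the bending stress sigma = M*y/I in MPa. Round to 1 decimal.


Convert units:
M = 7.8 kN*m = 7800000 N*mm
y = 7.6 cm = 76 mm
I = 1606 cm^4 = 16060000 mm^4
sigma = 7800000 * 76 / 16060000
sigma = 36.9 MPa

36.9


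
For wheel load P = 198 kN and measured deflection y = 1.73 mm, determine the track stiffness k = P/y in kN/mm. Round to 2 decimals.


Track stiffness k = P / y
k = 198 / 1.73
k = 114.45 kN/mm

114.45


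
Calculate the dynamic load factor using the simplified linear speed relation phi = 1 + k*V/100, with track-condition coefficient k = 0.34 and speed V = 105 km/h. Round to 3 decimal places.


phi = 1 + k * V / 100
phi = 1 + 0.34 * 105 / 100
phi = 1 + 0.357
phi = 1.357

1.357


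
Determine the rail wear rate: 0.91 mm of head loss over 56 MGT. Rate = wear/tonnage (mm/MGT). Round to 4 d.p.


Wear rate = total wear / cumulative tonnage
Rate = 0.91 / 56
Rate = 0.0163 mm/MGT

0.0163


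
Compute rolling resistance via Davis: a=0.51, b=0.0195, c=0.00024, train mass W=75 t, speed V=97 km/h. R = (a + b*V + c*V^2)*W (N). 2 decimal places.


b*V = 0.0195 * 97 = 1.8915
c*V^2 = 0.00024 * 9409 = 2.25816
R_per_t = 0.51 + 1.8915 + 2.25816 = 4.65966 N/t
R_total = 4.65966 * 75 = 349.47 N

349.47


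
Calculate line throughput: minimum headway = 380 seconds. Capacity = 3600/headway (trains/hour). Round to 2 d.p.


Capacity = 3600 / headway
Capacity = 3600 / 380
Capacity = 9.47 trains/hour

9.47


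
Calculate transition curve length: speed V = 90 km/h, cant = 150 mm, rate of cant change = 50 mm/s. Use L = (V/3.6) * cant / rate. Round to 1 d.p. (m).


Convert speed: V = 90 / 3.6 = 25.0 m/s
L = 25.0 * 150 / 50
L = 3750.0 / 50
L = 75.0 m

75.0


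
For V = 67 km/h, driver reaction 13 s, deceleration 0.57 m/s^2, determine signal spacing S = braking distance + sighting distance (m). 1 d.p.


V = 67 / 3.6 = 18.6111 m/s
Braking distance = 18.6111^2 / (2*0.57) = 303.8364 m
Sighting distance = 18.6111 * 13 = 241.9444 m
S = 303.8364 + 241.9444 = 545.8 m

545.8


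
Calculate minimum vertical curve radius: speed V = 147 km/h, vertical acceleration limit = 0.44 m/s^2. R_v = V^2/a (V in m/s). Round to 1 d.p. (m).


Convert speed: V = 147 / 3.6 = 40.8333 m/s
V^2 = 1667.3611 m^2/s^2
R_v = 1667.3611 / 0.44
R_v = 3789.5 m

3789.5


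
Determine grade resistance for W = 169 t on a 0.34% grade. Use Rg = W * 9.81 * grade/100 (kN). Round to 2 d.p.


Rg = W * 9.81 * grade / 100
Rg = 169 * 9.81 * 0.34 / 100
Rg = 1657.89 * 0.0034
Rg = 5.64 kN

5.64


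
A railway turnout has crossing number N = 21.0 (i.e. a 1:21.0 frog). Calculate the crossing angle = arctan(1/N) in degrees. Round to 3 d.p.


1/N = 1/21.0 = 0.047619
angle = arctan(0.047619) = 0.047583 rad
angle = 0.047583 * 180/pi = 2.726 degrees

2.726


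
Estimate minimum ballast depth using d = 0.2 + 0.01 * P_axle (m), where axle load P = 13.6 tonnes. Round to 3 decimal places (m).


d = 0.2 + 0.01 * 13.6
d = 0.2 + 0.136
d = 0.336 m

0.336


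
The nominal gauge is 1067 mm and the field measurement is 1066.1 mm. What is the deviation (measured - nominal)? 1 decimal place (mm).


Deviation = measured - nominal
Deviation = 1066.1 - 1067
Deviation = -0.9 mm

-0.9


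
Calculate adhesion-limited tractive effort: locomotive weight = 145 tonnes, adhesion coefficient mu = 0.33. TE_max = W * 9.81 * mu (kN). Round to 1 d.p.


TE_max = W * g * mu
TE_max = 145 * 9.81 * 0.33
TE_max = 1422.45 * 0.33
TE_max = 469.4 kN

469.4


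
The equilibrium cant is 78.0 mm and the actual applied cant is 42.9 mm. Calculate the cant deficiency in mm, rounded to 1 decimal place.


Cant deficiency = equilibrium cant - actual cant
CD = 78.0 - 42.9
CD = 35.1 mm

35.1


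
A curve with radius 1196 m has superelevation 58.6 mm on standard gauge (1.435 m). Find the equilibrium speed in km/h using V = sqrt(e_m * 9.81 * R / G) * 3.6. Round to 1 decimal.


Convert cant: e = 58.6 mm = 0.0586 m
V_ms = sqrt(0.0586 * 9.81 * 1196 / 1.435)
V_ms = sqrt(479.121767) = 21.8889 m/s
V = 21.8889 * 3.6 = 78.8 km/h

78.8


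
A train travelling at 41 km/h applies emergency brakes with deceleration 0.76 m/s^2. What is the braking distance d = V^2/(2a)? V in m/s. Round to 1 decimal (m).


Convert speed: V = 41 / 3.6 = 11.3889 m/s
V^2 = 129.7068
d = 129.7068 / (2 * 0.76)
d = 129.7068 / 1.52
d = 85.3 m

85.3


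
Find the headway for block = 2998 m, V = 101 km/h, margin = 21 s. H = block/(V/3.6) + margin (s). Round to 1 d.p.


V = 101 / 3.6 = 28.0556 m/s
Block traversal time = 2998 / 28.0556 = 106.8594 s
Headway = 106.8594 + 21
Headway = 127.9 s

127.9


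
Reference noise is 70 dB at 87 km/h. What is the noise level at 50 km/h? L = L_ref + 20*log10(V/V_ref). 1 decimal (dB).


V/V_ref = 50 / 87 = 0.574713
log10(0.574713) = -0.240549
20 * -0.240549 = -4.811
L = 70 + -4.811 = 65.2 dB

65.2


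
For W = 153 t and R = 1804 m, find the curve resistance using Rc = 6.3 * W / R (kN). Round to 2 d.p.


Rc = 6.3 * W / R
Rc = 6.3 * 153 / 1804
Rc = 963.9 / 1804
Rc = 0.53 kN

0.53


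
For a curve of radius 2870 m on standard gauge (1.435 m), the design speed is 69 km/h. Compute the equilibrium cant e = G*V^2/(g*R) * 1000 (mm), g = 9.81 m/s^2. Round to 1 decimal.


Convert speed: V = 69 / 3.6 = 19.1667 m/s
Apply formula: e = 1.435 * 19.1667^2 / (9.81 * 2870)
e = 1.435 * 367.3611 / 28154.7
e = 0.018724 m = 18.7 mm

18.7


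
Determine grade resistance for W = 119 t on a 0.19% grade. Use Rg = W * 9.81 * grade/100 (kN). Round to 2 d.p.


Rg = W * 9.81 * grade / 100
Rg = 119 * 9.81 * 0.19 / 100
Rg = 1167.39 * 0.0019
Rg = 2.22 kN

2.22
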